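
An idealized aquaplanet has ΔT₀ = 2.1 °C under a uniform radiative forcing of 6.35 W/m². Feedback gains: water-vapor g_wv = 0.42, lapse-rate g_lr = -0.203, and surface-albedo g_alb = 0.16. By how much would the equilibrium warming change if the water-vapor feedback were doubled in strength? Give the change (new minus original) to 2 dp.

6.97 °C

Original: g = 0.377, ΔT = 2.1/(1−0.377) = 3.3708 °C.
With doubled water-vapor: g' = 0.797, ΔT' = 2.1/(1−0.797) = 10.3448 °C.
Change = 10.3448 − 3.3708 = 6.97 °C.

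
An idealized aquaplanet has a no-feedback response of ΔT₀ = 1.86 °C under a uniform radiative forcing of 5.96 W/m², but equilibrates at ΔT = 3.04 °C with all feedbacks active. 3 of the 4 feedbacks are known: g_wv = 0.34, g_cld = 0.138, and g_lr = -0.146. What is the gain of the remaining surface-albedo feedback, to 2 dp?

Amplification A = ΔT/ΔT₀ = 3.04/1.86 = 1.634.
Total gain g = 1 − 1/A = 1 − 1/1.634 = 0.388.
Known gains sum to 0.34 + 0.138 − 0.146 = 0.332.
g_alb = 0.388 − 0.332 = 0.06.

0.06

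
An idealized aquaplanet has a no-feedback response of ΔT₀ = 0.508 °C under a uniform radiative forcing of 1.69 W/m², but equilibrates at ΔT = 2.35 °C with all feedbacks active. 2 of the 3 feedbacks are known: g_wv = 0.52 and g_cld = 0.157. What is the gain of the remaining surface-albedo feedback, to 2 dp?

Amplification A = ΔT/ΔT₀ = 2.35/0.508 = 4.626.
Total gain g = 1 − 1/A = 1 − 1/4.626 = 0.7838.
Known gains sum to 0.52 + 0.157 = 0.677.
g_alb = 0.7838 − 0.677 = 0.11.

0.11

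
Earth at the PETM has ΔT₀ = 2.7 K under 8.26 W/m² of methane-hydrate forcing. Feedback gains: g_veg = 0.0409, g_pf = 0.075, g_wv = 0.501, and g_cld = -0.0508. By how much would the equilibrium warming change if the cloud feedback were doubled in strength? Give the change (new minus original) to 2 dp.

-0.65 K

Original: g = 0.5661, ΔT = 2.7/(1−0.5661) = 6.2226 K.
With doubled cloud: g' = 0.5153, ΔT' = 2.7/(1−0.5153) = 5.5705 K.
Change = 5.5705 − 6.2226 = -0.65 K.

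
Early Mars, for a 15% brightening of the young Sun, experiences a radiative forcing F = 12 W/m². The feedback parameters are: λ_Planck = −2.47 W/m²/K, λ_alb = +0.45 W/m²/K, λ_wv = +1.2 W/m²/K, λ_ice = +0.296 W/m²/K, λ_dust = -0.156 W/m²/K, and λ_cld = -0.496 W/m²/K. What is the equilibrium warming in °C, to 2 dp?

Net feedback parameter λ = (−2.47) + (+0.45) + (+1.2) + (+0.296) + (-0.156) + (-0.496) = -1.176 W/m²/K.
ΔT = −F/λ = −12/(-1.176) = 10.20 °C.

10.20 °C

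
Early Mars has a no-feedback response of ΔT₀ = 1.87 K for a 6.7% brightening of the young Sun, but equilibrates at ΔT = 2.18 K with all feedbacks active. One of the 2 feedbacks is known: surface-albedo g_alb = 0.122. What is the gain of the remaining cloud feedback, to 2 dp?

0.02

Amplification A = ΔT/ΔT₀ = 2.18/1.87 = 1.166.
Total gain g = 1 − 1/A = 1 − 1/1.166 = 0.1424.
The known gain is 0.122.
g_cld = 0.1424 − 0.122 = 0.02.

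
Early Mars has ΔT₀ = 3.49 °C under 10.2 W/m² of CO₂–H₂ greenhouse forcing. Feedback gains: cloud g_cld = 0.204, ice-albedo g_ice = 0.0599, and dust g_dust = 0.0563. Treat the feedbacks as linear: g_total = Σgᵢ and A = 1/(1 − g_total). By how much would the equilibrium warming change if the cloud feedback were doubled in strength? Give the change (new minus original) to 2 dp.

Original: g = 0.3202, ΔT = 3.49/(1−0.3202) = 5.1339 °C.
With doubled cloud: g' = 0.5242, ΔT' = 3.49/(1−0.5242) = 7.3350 °C.
Change = 7.3350 − 5.1339 = 2.20 °C.

2.20 °C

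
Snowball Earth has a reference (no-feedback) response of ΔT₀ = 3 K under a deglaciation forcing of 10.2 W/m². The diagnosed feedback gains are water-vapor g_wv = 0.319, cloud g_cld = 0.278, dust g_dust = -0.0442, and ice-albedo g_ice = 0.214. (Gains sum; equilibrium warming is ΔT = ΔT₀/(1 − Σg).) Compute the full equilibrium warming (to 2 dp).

Total gain g = 0.319 + 0.278 − 0.0442 + 0.214 = 0.7668.
Amplification A = 1/(1 − 0.7668) = 4.288.
ΔT = 3 × 4.288 = 12.86 K.

12.86 K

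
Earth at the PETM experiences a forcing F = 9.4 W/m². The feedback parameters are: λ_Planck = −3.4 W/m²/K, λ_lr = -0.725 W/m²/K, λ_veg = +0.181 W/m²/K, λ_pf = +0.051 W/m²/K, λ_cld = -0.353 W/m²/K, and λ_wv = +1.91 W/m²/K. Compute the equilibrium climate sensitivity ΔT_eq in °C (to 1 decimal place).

Net feedback parameter λ = (−3.4) + (-0.725) + (+0.181) + (+0.051) + (-0.353) + (+1.91) = -2.336 W/m²/K.
ΔT = −F/λ = −9.4/(-2.336) = 4.0 °C.

4.0 °C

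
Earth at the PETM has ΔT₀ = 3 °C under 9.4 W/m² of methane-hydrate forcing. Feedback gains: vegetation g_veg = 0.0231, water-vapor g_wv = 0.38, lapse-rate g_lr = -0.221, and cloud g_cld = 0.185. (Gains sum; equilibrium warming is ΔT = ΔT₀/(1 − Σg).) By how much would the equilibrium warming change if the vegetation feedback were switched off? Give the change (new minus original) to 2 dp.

Original: g = 0.3671, ΔT = 3/(1−0.3671) = 4.7401 °C.
Without vegetation: g' = 0.344, ΔT' = 3/(1−0.344) = 4.5732 °C.
Change = 4.5732 − 4.7401 = -0.17 °C.

-0.17 °C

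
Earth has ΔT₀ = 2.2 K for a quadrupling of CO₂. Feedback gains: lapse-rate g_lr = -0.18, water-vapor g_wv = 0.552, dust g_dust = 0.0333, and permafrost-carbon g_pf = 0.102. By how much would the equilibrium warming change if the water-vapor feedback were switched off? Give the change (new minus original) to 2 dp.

Original: g = 0.5073, ΔT = 2.2/(1−0.5073) = 4.4652 K.
Without water-vapor: g' = -0.0447, ΔT' = 2.2/(1+0.0447) = 2.1059 K.
Change = 2.1059 − 4.4652 = -2.36 K.

-2.36 K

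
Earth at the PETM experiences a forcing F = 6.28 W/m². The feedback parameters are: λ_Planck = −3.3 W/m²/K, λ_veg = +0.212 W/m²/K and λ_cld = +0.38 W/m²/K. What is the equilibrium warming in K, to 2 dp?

2.32 K

Net feedback parameter λ = (−3.3) + (+0.212) + (+0.38) = -2.708 W/m²/K.
ΔT = −F/λ = −6.28/(-2.708) = 2.32 K.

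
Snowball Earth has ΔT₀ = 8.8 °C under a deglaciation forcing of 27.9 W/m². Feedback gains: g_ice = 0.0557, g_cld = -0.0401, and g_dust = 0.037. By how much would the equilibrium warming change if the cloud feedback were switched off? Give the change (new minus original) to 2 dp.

Original: g = 0.0526, ΔT = 8.8/(1−0.0526) = 9.2886 °C.
Without cloud: g' = 0.0927, ΔT' = 8.8/(1−0.0927) = 9.6991 °C.
Change = 9.6991 − 9.2886 = 0.41 °C.

0.41 °C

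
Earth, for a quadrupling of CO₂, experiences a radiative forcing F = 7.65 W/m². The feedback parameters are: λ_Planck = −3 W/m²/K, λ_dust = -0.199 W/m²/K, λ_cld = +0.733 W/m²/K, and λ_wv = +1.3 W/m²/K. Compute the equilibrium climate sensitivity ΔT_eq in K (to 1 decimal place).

6.6 K

Net feedback parameter λ = (−3) + (-0.199) + (+0.733) + (+1.3) = -1.166 W/m²/K.
ΔT = −F/λ = −7.65/(-1.166) = 6.6 K.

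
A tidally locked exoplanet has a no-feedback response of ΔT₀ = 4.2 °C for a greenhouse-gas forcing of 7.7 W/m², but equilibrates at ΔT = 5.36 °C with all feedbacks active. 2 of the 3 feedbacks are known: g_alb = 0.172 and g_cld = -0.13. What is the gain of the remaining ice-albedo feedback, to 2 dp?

Amplification A = ΔT/ΔT₀ = 5.36/4.2 = 1.276.
Total gain g = 1 − 1/A = 1 − 1/1.276 = 0.2163.
Known gains sum to 0.172 − 0.13 = 0.042.
g_ice = 0.2163 − 0.042 = 0.17.

0.17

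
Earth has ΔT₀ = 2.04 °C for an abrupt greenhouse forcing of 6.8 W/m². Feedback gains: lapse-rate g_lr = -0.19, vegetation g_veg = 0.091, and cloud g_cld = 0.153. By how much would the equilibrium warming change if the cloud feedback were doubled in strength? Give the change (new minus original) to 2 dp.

0.42 °C

Original: g = 0.054, ΔT = 2.04/(1−0.054) = 2.1564 °C.
With doubled cloud: g' = 0.207, ΔT' = 2.04/(1−0.207) = 2.5725 °C.
Change = 2.5725 − 2.1564 = 0.42 °C.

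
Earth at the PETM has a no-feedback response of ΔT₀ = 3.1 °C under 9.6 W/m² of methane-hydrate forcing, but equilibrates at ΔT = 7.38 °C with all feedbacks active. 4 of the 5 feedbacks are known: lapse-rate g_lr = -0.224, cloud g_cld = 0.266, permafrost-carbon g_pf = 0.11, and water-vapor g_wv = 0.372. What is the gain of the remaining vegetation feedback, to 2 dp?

Amplification A = ΔT/ΔT₀ = 7.38/3.1 = 2.381.
Total gain g = 1 − 1/A = 1 − 1/2.381 = 0.58.
Known gains sum to -0.224 + 0.266 + 0.11 + 0.372 = 0.524.
g_veg = 0.58 − 0.524 = 0.06.

0.06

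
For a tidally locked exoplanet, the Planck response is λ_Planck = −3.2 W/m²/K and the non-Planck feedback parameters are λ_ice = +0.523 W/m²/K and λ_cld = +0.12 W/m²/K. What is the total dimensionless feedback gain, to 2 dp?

Convert to gains: g_ice = 0.523/3.2 = 0.1634; g_cld = 0.12/3.2 = 0.0375.
Total gain g = 0.2009.

0.20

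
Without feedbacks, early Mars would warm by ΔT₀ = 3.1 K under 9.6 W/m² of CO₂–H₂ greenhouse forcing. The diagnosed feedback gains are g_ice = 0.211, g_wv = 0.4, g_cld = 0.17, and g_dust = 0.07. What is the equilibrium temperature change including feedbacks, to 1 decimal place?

20.8 K

Total gain g = 0.211 + 0.4 + 0.17 + 0.07 = 0.851.
Amplification A = 1/(1 − 0.851) = 6.711.
ΔT = 3.1 × 6.711 = 20.8 K.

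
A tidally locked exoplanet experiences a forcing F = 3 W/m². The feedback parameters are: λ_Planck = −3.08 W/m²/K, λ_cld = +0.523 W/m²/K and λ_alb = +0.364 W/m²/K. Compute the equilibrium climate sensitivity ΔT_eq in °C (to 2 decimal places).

1.37 °C

Net feedback parameter λ = (−3.08) + (+0.523) + (+0.364) = -2.193 W/m²/K.
ΔT = −F/λ = −3/(-2.193) = 1.37 °C.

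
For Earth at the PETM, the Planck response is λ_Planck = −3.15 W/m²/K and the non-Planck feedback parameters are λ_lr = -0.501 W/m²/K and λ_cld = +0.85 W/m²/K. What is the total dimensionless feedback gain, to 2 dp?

0.11

Convert to gains: g_lr = -0.501/3.15 = -0.159; g_cld = 0.85/3.15 = 0.2698.
Total gain g = 0.1108.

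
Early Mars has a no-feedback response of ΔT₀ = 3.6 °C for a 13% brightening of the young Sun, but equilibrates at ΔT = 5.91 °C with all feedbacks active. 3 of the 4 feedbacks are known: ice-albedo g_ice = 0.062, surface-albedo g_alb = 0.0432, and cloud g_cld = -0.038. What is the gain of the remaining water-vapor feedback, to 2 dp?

0.32

Amplification A = ΔT/ΔT₀ = 5.91/3.6 = 1.642.
Total gain g = 1 − 1/A = 1 − 1/1.642 = 0.391.
Known gains sum to 0.062 + 0.0432 − 0.038 = 0.0672.
g_wv = 0.391 − 0.0672 = 0.32.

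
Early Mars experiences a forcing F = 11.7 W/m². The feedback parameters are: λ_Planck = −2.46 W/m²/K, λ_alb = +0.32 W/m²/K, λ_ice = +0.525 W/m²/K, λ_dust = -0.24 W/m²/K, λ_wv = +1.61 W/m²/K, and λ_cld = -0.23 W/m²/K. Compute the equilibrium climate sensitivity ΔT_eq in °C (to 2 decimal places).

Net feedback parameter λ = (−2.46) + (+0.32) + (+0.525) + (-0.24) + (+1.61) + (-0.23) = -0.475 W/m²/K.
ΔT = −F/λ = −11.7/(-0.475) = 24.63 °C.

24.63 °C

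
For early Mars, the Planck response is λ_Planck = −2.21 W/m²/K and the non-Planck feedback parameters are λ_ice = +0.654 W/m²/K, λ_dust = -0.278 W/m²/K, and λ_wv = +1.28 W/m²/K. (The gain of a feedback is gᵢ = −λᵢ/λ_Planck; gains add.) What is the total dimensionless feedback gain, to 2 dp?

Convert to gains: g_ice = 0.654/2.21 = 0.2959; g_dust = -0.278/2.21 = -0.1258; g_wv = 1.28/2.21 = 0.5792.
Total gain g = 0.7493.

0.75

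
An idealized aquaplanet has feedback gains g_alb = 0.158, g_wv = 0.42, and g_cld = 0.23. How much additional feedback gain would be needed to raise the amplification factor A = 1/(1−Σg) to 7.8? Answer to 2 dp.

Current total gain = 0.808.
Target gain for A = 7.8: g* = 1 − 1/7.8 = 0.8718.
Additional gain needed = 0.8718 − 0.808 = 0.06.

0.06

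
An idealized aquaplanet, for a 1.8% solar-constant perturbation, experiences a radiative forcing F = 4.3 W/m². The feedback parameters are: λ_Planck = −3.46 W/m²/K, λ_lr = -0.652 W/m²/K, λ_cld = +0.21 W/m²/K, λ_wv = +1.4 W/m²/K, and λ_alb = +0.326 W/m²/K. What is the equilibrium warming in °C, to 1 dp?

Net feedback parameter λ = (−3.46) + (-0.652) + (+0.21) + (+1.4) + (+0.326) = -2.176 W/m²/K.
ΔT = −F/λ = −4.3/(-2.176) = 2.0 °C.

2.0 °C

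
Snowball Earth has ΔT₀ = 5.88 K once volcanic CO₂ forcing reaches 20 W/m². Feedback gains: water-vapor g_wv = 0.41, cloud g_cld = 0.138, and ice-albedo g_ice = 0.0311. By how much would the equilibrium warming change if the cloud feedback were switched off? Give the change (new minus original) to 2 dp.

Original: g = 0.5791, ΔT = 5.88/(1−0.5791) = 13.9701 K.
Without cloud: g' = 0.4411, ΔT' = 5.88/(1−0.4411) = 10.5207 K.
Change = 10.5207 − 13.9701 = -3.45 K.

-3.45 K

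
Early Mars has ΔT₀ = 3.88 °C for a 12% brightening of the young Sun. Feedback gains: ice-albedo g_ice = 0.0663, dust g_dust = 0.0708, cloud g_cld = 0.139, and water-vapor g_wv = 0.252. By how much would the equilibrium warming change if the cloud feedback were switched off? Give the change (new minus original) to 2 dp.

-1.87 °C

Original: g = 0.5281, ΔT = 3.88/(1−0.5281) = 8.2221 °C.
Without cloud: g' = 0.3891, ΔT' = 3.88/(1−0.3891) = 6.3513 °C.
Change = 6.3513 − 8.2221 = -1.87 °C.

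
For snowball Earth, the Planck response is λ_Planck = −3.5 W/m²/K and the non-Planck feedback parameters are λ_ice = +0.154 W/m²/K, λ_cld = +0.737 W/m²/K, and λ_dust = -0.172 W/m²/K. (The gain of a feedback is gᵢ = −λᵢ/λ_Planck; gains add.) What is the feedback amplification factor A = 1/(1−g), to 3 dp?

Convert to gains: g_ice = 0.154/3.5 = 0.044; g_cld = 0.737/3.5 = 0.2106; g_dust = -0.172/3.5 = -0.04914.
Total gain g = 0.20546.
A = 1/(1 − 0.20546) = 1.259.

1.259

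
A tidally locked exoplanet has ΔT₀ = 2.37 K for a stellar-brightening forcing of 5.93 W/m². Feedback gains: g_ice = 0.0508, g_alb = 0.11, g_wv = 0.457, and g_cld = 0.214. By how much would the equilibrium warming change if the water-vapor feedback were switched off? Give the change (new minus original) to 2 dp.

Original: g = 0.8318, ΔT = 2.37/(1−0.8318) = 14.0904 K.
Without water-vapor: g' = 0.3748, ΔT' = 2.37/(1−0.3748) = 3.7908 K.
Change = 3.7908 − 14.0904 = -10.30 K.

-10.30 K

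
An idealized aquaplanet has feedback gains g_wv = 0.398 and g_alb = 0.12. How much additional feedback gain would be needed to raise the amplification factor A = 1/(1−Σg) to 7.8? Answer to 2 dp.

0.35

Current total gain = 0.518.
Target gain for A = 7.8: g* = 1 − 1/7.8 = 0.8718.
Additional gain needed = 0.8718 − 0.518 = 0.35.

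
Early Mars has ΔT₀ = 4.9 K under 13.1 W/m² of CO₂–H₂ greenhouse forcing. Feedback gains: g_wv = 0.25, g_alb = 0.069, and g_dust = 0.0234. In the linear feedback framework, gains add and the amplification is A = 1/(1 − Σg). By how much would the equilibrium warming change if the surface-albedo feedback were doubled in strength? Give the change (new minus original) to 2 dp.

0.87 K

Original: g = 0.3424, ΔT = 4.9/(1−0.3424) = 7.4513 K.
With doubled surface-albedo: g' = 0.4114, ΔT' = 4.9/(1−0.4114) = 8.3248 K.
Change = 8.3248 − 7.4513 = 0.87 K.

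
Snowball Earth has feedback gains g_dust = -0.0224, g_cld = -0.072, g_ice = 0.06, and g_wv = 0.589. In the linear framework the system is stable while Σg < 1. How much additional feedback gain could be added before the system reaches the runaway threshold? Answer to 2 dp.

Current total gain = -0.0224 − 0.072 + 0.06 + 0.589 = 0.5546.
Margin to runaway = 1 − 0.5546 = 0.45.

0.45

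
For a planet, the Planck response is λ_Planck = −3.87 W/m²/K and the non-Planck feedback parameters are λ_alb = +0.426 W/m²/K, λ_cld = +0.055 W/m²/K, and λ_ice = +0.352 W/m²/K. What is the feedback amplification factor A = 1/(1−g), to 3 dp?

1.274

Convert to gains: g_alb = 0.426/3.87 = 0.1101; g_cld = 0.055/3.87 = 0.01421; g_ice = 0.352/3.87 = 0.09096.
Total gain g = 0.21527.
A = 1/(1 − 0.21527) = 1.274.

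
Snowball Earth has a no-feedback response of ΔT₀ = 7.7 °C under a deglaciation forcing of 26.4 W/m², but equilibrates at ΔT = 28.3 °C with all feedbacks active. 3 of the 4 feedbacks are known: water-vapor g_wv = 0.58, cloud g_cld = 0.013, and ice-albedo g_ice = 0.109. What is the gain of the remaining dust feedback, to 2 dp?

Amplification A = ΔT/ΔT₀ = 28.3/7.7 = 3.675.
Total gain g = 1 − 1/A = 1 − 1/3.675 = 0.7279.
Known gains sum to 0.58 + 0.013 + 0.109 = 0.702.
g_dust = 0.7279 − 0.702 = 0.03.

0.03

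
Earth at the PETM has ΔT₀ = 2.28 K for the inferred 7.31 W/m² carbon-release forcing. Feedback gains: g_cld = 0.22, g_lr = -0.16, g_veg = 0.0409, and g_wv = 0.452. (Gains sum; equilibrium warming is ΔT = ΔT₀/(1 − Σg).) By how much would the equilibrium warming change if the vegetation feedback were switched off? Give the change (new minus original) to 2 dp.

Original: g = 0.5529, ΔT = 2.28/(1−0.5529) = 5.0995 K.
Without vegetation: g' = 0.512, ΔT' = 2.28/(1−0.512) = 4.6721 K.
Change = 4.6721 − 5.0995 = -0.43 K.

-0.43 K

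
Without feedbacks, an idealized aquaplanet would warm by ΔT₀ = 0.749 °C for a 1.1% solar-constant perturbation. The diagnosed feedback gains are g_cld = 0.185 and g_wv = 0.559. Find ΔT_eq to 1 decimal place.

Total gain g = 0.185 + 0.559 = 0.744.
Amplification A = 1/(1 − 0.744) = 3.906.
ΔT = 0.749 × 3.906 = 2.9 °C.

2.9 °C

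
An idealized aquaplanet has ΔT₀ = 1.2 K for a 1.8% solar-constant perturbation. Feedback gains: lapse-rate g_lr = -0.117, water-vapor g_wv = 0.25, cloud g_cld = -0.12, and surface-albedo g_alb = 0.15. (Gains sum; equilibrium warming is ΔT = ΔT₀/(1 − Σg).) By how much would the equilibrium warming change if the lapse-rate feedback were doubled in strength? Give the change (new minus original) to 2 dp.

Original: g = 0.163, ΔT = 1.2/(1−0.163) = 1.4337 K.
With doubled lapse-rate: g' = 0.046, ΔT' = 1.2/(1−0.046) = 1.2579 K.
Change = 1.2579 − 1.4337 = -0.18 K.

-0.18 K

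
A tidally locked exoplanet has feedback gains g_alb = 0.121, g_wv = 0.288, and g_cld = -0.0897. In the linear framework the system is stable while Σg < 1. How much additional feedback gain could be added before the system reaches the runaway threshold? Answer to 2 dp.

Current total gain = 0.121 + 0.288 − 0.0897 = 0.3193.
Margin to runaway = 1 − 0.3193 = 0.68.

0.68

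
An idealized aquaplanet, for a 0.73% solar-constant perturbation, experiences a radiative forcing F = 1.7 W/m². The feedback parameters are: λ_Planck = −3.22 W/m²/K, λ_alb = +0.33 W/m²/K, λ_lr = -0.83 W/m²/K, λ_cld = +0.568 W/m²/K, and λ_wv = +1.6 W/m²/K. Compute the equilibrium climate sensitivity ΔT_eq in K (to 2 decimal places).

Net feedback parameter λ = (−3.22) + (+0.33) + (-0.83) + (+0.568) + (+1.6) = -1.552 W/m²/K.
ΔT = −F/λ = −1.7/(-1.552) = 1.10 K.

1.10 K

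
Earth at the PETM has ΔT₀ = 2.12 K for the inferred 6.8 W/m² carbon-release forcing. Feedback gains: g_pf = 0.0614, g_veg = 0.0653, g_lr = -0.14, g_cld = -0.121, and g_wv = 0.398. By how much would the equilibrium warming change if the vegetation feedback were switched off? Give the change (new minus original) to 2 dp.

Original: g = 0.2637, ΔT = 2.12/(1−0.2637) = 2.8793 K.
Without vegetation: g' = 0.1984, ΔT' = 2.12/(1−0.1984) = 2.6447 K.
Change = 2.6447 − 2.8793 = -0.23 K.

-0.23 K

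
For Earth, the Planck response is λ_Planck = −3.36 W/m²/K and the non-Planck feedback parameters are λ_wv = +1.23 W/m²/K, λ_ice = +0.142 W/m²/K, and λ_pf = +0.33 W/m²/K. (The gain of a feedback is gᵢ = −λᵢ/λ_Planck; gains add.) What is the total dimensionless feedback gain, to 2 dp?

0.51

Convert to gains: g_wv = 1.23/3.36 = 0.3661; g_ice = 0.142/3.36 = 0.04226; g_pf = 0.33/3.36 = 0.09821.
Total gain g = 0.50657.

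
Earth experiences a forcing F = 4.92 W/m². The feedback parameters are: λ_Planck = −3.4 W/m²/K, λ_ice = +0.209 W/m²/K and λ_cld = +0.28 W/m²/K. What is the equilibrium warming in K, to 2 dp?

Net feedback parameter λ = (−3.4) + (+0.209) + (+0.28) = -2.911 W/m²/K.
ΔT = −F/λ = −4.92/(-2.911) = 1.69 K.

1.69 K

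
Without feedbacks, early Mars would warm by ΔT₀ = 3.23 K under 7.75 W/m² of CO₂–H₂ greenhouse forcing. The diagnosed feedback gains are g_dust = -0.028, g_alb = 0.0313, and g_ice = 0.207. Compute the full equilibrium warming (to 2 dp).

4.09 K

Total gain g = -0.028 + 0.0313 + 0.207 = 0.2103.
Amplification A = 1/(1 − 0.2103) = 1.266.
ΔT = 3.23 × 1.266 = 4.09 K.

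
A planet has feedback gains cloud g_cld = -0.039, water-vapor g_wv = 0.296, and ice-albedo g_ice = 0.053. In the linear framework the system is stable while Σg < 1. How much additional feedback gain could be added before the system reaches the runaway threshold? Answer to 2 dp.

0.69

Current total gain = -0.039 + 0.296 + 0.053 = 0.31.
Margin to runaway = 1 − 0.31 = 0.69.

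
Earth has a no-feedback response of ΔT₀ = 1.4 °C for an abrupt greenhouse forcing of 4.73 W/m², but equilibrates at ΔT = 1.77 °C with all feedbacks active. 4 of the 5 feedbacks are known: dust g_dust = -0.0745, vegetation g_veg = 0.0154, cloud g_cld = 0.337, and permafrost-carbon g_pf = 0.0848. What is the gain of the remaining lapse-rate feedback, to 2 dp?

-0.15

Amplification A = ΔT/ΔT₀ = 1.77/1.4 = 1.264.
Total gain g = 1 − 1/A = 1 − 1/1.264 = 0.2089.
Known gains sum to -0.0745 + 0.0154 + 0.337 + 0.0848 = 0.3627.
g_lr = 0.2089 − 0.3627 = -0.15.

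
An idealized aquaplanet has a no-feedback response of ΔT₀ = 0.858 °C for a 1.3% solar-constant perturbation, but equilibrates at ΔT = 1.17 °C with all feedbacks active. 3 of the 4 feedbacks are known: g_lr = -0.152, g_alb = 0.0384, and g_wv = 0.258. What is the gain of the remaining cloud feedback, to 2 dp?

0.12

Amplification A = ΔT/ΔT₀ = 1.17/0.858 = 1.364.
Total gain g = 1 − 1/A = 1 − 1/1.364 = 0.2669.
Known gains sum to -0.152 + 0.0384 + 0.258 = 0.1444.
g_cld = 0.2669 − 0.1444 = 0.12.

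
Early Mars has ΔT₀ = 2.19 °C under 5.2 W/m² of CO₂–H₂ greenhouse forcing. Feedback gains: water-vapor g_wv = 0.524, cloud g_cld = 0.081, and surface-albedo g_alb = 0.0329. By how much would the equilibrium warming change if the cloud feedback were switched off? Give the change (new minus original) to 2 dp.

Original: g = 0.6379, ΔT = 2.19/(1−0.6379) = 6.0481 °C.
Without cloud: g' = 0.5569, ΔT' = 2.19/(1−0.5569) = 4.9425 °C.
Change = 4.9425 − 6.0481 = -1.11 °C.

-1.11 °C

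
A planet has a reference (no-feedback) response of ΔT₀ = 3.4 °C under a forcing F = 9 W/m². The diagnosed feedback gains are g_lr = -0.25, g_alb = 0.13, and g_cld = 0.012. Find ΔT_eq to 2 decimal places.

Total gain g = -0.25 + 0.13 + 0.012 = -0.108.
Amplification A = 1/(1 + 0.108) = 0.9025.
ΔT = 3.4 × 0.9025 = 3.07 °C.

3.07 °C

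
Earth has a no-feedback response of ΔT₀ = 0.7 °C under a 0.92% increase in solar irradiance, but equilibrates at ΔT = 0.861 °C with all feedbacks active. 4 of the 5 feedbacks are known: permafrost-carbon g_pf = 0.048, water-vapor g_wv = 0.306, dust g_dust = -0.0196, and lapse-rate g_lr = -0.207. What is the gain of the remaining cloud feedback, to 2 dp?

0.06

Amplification A = ΔT/ΔT₀ = 0.861/0.7 = 1.23.
Total gain g = 1 − 1/A = 1 − 1/1.23 = 0.187.
Known gains sum to 0.048 + 0.306 − 0.0196 − 0.207 = 0.1274.
g_cld = 0.187 − 0.1274 = 0.06.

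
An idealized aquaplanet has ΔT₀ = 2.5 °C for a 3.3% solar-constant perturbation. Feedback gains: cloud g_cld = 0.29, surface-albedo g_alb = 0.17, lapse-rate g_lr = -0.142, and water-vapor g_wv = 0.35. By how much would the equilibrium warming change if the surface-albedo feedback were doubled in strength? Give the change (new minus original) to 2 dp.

7.90 °C

Original: g = 0.668, ΔT = 2.5/(1−0.668) = 7.5301 °C.
With doubled surface-albedo: g' = 0.838, ΔT' = 2.5/(1−0.838) = 15.4321 °C.
Change = 15.4321 − 7.5301 = 7.90 °C.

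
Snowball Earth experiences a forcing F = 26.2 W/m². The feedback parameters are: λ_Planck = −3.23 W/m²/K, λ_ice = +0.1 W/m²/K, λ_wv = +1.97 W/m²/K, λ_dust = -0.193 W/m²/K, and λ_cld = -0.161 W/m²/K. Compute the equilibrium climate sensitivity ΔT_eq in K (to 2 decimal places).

Net feedback parameter λ = (−3.23) + (+0.1) + (+1.97) + (-0.193) + (-0.161) = -1.514 W/m²/K.
ΔT = −F/λ = −26.2/(-1.514) = 17.31 K.

17.31 K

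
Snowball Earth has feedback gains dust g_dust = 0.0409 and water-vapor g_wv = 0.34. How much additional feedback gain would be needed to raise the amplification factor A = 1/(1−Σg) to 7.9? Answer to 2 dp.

0.49

Current total gain = 0.3809.
Target gain for A = 7.9: g* = 1 − 1/7.9 = 0.8734.
Additional gain needed = 0.8734 − 0.3809 = 0.49.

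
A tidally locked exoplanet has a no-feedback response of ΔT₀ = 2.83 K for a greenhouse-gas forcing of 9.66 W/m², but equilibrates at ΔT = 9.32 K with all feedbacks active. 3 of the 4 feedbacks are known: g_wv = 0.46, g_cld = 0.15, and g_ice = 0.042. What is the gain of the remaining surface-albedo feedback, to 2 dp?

0.04

Amplification A = ΔT/ΔT₀ = 9.32/2.83 = 3.293.
Total gain g = 1 − 1/A = 1 − 1/3.293 = 0.6963.
Known gains sum to 0.46 + 0.15 + 0.042 = 0.652.
g_alb = 0.6963 − 0.652 = 0.04.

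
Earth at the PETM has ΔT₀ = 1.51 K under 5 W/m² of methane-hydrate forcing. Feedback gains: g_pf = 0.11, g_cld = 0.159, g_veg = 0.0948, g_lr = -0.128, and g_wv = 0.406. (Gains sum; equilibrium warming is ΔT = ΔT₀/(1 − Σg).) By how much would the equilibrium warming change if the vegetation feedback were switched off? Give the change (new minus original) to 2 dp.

Original: g = 0.6418, ΔT = 1.51/(1−0.6418) = 4.2155 K.
Without vegetation: g' = 0.547, ΔT' = 1.51/(1−0.547) = 3.3333 K.
Change = 3.3333 − 4.2155 = -0.88 K.

-0.88 K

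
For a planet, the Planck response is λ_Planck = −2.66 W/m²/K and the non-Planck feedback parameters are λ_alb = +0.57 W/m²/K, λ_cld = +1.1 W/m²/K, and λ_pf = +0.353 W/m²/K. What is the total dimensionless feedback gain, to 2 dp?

0.76

Convert to gains: g_alb = 0.57/2.66 = 0.2143; g_cld = 1.1/2.66 = 0.4135; g_pf = 0.353/2.66 = 0.1327.
Total gain g = 0.7605.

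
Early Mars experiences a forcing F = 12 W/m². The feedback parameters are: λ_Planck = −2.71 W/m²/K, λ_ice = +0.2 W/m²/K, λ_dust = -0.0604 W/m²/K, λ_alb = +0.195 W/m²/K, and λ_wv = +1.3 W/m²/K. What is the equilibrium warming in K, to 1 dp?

11.2 K

Net feedback parameter λ = (−2.71) + (+0.2) + (-0.0604) + (+0.195) + (+1.3) = -1.0754 W/m²/K.
ΔT = −F/λ = −12/(-1.0754) = 11.2 K.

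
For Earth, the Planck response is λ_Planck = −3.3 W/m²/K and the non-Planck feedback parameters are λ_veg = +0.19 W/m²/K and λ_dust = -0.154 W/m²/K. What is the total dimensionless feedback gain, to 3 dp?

0.011

Convert to gains: g_veg = 0.19/3.3 = 0.05758; g_dust = -0.154/3.3 = -0.04667.
Total gain g = 0.01091.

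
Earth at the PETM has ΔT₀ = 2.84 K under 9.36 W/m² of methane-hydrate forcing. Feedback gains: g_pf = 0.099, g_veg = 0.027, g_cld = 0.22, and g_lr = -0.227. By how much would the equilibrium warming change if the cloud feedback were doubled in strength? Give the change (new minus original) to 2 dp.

1.07 K

Original: g = 0.119, ΔT = 2.84/(1−0.119) = 3.2236 K.
With doubled cloud: g' = 0.339, ΔT' = 2.84/(1−0.339) = 4.2965 K.
Change = 4.2965 − 3.2236 = 1.07 K.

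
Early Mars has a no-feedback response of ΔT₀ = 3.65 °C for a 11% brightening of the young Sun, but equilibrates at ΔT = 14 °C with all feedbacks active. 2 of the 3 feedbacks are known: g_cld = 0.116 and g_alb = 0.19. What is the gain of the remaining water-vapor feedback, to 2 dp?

Amplification A = ΔT/ΔT₀ = 14/3.65 = 3.836.
Total gain g = 1 − 1/A = 1 − 1/3.836 = 0.7393.
Known gains sum to 0.116 + 0.19 = 0.306.
g_wv = 0.7393 − 0.306 = 0.43.

0.43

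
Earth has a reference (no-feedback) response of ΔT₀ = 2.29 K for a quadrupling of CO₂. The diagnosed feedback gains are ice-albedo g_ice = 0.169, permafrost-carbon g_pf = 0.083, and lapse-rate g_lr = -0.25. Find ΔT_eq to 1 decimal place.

Total gain g = 0.169 + 0.083 − 0.25 = 0.002.
Amplification A = 1/(1 − 0.002) = 1.002.
ΔT = 2.29 × 1.002 = 2.3 K.

2.3 K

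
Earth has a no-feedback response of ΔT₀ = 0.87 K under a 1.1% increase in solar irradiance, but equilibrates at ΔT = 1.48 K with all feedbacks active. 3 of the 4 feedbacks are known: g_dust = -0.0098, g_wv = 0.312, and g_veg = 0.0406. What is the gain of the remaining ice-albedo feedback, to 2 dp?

Amplification A = ΔT/ΔT₀ = 1.48/0.87 = 1.701.
Total gain g = 1 − 1/A = 1 − 1/1.701 = 0.4121.
Known gains sum to -0.0098 + 0.312 + 0.0406 = 0.3428.
g_ice = 0.4121 − 0.3428 = 0.07.

0.07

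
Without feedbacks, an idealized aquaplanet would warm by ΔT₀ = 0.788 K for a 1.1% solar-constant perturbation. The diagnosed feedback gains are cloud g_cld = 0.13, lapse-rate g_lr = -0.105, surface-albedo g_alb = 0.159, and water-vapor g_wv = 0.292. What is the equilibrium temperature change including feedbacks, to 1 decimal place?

Total gain g = 0.13 − 0.105 + 0.159 + 0.292 = 0.476.
Amplification A = 1/(1 − 0.476) = 1.908.
ΔT = 0.788 × 1.908 = 1.5 K.

1.5 K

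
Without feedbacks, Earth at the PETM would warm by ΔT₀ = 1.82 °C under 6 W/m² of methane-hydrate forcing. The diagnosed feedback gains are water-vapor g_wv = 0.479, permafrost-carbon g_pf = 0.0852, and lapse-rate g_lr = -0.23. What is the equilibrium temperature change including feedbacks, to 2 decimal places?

2.73 °C

Total gain g = 0.479 + 0.0852 − 0.23 = 0.3342.
Amplification A = 1/(1 − 0.3342) = 1.502.
ΔT = 1.82 × 1.502 = 2.73 °C.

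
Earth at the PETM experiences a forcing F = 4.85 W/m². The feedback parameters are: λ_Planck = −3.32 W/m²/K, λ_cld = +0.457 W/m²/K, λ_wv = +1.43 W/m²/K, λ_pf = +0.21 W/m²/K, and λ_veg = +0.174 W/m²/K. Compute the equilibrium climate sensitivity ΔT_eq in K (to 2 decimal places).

4.62 K

Net feedback parameter λ = (−3.32) + (+0.457) + (+1.43) + (+0.21) + (+0.174) = -1.049 W/m²/K.
ΔT = −F/λ = −4.85/(-1.049) = 4.62 K.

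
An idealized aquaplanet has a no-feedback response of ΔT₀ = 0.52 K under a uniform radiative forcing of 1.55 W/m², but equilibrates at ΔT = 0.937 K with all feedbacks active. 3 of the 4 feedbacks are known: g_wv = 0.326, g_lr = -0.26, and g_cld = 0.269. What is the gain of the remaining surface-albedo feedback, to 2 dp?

Amplification A = ΔT/ΔT₀ = 0.937/0.52 = 1.802.
Total gain g = 1 − 1/A = 1 − 1/1.802 = 0.4451.
Known gains sum to 0.326 − 0.26 + 0.269 = 0.335.
g_alb = 0.4451 − 0.335 = 0.11.

0.11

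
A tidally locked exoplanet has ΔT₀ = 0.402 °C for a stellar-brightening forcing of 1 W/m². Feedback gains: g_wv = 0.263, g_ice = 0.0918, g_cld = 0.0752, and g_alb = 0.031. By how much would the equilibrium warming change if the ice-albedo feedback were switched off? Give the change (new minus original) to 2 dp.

-0.11 °C

Original: g = 0.461, ΔT = 0.402/(1−0.461) = 0.7458 °C.
Without ice-albedo: g' = 0.3692, ΔT' = 0.402/(1−0.3692) = 0.6373 °C.
Change = 0.6373 − 0.7458 = -0.11 °C.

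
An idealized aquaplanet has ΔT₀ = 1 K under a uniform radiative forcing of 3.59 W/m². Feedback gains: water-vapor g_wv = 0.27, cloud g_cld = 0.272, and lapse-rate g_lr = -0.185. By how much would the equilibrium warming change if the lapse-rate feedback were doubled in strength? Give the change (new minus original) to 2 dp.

-0.35 K

Original: g = 0.357, ΔT = 1/(1−0.357) = 1.5552 K.
With doubled lapse-rate: g' = 0.172, ΔT' = 1/(1−0.172) = 1.2077 K.
Change = 1.2077 − 1.5552 = -0.35 K.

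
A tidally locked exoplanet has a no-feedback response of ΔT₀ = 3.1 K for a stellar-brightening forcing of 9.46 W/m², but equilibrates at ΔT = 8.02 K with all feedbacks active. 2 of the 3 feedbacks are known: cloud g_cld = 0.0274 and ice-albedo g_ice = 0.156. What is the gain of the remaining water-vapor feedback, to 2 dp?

0.43

Amplification A = ΔT/ΔT₀ = 8.02/3.1 = 2.587.
Total gain g = 1 − 1/A = 1 − 1/2.587 = 0.6135.
Known gains sum to 0.0274 + 0.156 = 0.1834.
g_wv = 0.6135 − 0.1834 = 0.43.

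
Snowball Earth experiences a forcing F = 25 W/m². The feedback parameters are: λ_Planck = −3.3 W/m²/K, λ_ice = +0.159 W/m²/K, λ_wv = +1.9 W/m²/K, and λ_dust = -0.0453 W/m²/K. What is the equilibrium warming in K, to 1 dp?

Net feedback parameter λ = (−3.3) + (+0.159) + (+1.9) + (-0.0453) = -1.2863 W/m²/K.
ΔT = −F/λ = −25/(-1.2863) = 19.4 K.

19.4 K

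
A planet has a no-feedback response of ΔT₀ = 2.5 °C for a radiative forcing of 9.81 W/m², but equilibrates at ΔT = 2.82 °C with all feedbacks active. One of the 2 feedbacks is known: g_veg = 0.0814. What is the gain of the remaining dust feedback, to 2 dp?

0.03

Amplification A = ΔT/ΔT₀ = 2.82/2.5 = 1.128.
Total gain g = 1 − 1/A = 1 − 1/1.128 = 0.1135.
The known gain is 0.0814.
g_dust = 0.1135 − 0.0814 = 0.03.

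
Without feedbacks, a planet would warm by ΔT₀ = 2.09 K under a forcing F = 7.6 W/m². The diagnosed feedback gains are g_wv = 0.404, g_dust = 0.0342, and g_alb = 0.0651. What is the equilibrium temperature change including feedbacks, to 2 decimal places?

4.21 K

Total gain g = 0.404 + 0.0342 + 0.0651 = 0.5033.
Amplification A = 1/(1 − 0.5033) = 2.013.
ΔT = 2.09 × 2.013 = 4.21 K.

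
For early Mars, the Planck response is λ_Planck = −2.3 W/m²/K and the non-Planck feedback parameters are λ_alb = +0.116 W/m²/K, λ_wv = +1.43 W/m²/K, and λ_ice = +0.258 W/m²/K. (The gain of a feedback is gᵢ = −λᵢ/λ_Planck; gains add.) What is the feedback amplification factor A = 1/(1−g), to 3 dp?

4.637

Convert to gains: g_alb = 0.116/2.3 = 0.05043; g_wv = 1.43/2.3 = 0.6217; g_ice = 0.258/2.3 = 0.1122.
Total gain g = 0.78433.
A = 1/(1 − 0.78433) = 4.637.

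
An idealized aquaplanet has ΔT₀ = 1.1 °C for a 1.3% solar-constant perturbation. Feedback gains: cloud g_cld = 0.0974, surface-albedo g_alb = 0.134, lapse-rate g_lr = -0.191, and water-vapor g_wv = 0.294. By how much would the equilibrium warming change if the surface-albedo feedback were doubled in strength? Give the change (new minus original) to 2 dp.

0.42 °C

Original: g = 0.3344, ΔT = 1.1/(1−0.3344) = 1.6526 °C.
With doubled surface-albedo: g' = 0.4684, ΔT' = 1.1/(1−0.4684) = 2.0692 °C.
Change = 2.0692 − 1.6526 = 0.42 °C.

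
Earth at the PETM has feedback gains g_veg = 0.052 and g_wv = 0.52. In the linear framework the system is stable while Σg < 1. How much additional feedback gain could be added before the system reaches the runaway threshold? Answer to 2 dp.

Current total gain = 0.052 + 0.52 = 0.572.
Margin to runaway = 1 − 0.572 = 0.43.

0.43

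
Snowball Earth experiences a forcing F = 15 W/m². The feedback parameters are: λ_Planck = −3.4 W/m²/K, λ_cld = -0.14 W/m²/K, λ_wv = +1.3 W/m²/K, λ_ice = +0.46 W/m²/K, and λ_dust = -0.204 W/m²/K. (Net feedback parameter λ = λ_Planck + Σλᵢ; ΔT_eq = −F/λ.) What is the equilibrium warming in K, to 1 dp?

Net feedback parameter λ = (−3.4) + (-0.14) + (+1.3) + (+0.46) + (-0.204) = -1.984 W/m²/K.
ΔT = −F/λ = −15/(-1.984) = 7.6 K.

7.6 K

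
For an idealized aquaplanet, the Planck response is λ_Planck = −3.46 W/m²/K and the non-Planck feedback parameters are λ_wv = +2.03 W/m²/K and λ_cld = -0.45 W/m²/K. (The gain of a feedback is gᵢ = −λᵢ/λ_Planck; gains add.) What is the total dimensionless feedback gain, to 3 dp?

0.457

Convert to gains: g_wv = 2.03/3.46 = 0.5867; g_cld = -0.45/3.46 = -0.1301.
Total gain g = 0.4566.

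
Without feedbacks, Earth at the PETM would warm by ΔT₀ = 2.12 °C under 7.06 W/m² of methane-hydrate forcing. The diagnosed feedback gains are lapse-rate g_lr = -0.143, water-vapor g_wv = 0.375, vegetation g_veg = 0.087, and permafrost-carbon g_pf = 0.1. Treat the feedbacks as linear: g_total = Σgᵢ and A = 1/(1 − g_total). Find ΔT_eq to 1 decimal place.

Total gain g = -0.143 + 0.375 + 0.087 + 0.1 = 0.419.
Amplification A = 1/(1 − 0.419) = 1.721.
ΔT = 2.12 × 1.721 = 3.6 °C.

3.6 °C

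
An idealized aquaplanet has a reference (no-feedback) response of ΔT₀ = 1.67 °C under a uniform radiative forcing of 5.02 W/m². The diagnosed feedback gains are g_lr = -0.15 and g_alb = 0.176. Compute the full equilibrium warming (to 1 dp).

Total gain g = -0.15 + 0.176 = 0.026.
Amplification A = 1/(1 − 0.026) = 1.027.
ΔT = 1.67 × 1.027 = 1.7 °C.

1.7 °C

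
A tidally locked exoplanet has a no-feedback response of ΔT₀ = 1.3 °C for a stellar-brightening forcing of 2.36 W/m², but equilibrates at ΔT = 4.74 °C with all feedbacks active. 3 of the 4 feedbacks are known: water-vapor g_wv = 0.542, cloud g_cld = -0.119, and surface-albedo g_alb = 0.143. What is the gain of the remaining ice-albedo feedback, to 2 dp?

0.16

Amplification A = ΔT/ΔT₀ = 4.74/1.3 = 3.646.
Total gain g = 1 − 1/A = 1 − 1/3.646 = 0.7257.
Known gains sum to 0.542 − 0.119 + 0.143 = 0.566.
g_ice = 0.7257 − 0.566 = 0.16.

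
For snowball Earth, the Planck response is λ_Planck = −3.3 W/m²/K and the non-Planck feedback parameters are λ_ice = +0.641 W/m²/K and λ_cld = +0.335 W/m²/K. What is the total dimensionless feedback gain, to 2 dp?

0.30

Convert to gains: g_ice = 0.641/3.3 = 0.1942; g_cld = 0.335/3.3 = 0.1015.
Total gain g = 0.2957.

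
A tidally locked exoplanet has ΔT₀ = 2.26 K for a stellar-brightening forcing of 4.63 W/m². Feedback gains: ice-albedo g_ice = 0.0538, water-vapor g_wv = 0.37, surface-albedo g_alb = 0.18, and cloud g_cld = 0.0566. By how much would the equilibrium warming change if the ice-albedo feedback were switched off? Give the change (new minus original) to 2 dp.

-0.91 K

Original: g = 0.6604, ΔT = 2.26/(1−0.6604) = 6.6549 K.
Without ice-albedo: g' = 0.6066, ΔT' = 2.26/(1−0.6066) = 5.7448 K.
Change = 5.7448 − 6.6549 = -0.91 K.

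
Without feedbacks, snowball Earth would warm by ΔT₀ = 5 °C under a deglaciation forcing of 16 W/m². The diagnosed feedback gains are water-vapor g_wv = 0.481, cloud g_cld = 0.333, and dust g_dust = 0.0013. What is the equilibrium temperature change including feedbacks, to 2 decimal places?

27.07 °C

Total gain g = 0.481 + 0.333 + 0.0013 = 0.8153.
Amplification A = 1/(1 − 0.8153) = 5.414.
ΔT = 5 × 5.414 = 27.07 °C.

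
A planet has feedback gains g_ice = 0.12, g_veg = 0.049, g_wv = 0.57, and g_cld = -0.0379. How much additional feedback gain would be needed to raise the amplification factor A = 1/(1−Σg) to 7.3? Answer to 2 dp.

0.16

Current total gain = 0.7011.
Target gain for A = 7.3: g* = 1 − 1/7.3 = 0.863.
Additional gain needed = 0.863 − 0.7011 = 0.16.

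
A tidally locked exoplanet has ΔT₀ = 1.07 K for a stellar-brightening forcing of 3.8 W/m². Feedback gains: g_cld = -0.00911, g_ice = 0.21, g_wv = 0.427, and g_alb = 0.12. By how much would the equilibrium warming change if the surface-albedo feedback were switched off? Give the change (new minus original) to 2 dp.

-1.37 K

Original: g = 0.74789, ΔT = 1.07/(1−0.74789) = 4.2442 K.
Without surface-albedo: g' = 0.62789, ΔT' = 1.07/(1−0.62789) = 2.8755 K.
Change = 2.8755 − 4.2442 = -1.37 K.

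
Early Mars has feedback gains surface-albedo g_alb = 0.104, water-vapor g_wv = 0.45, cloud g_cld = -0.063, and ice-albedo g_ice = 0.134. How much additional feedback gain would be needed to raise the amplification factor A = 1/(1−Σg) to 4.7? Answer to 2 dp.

0.16

Current total gain = 0.625.
Target gain for A = 4.7: g* = 1 − 1/4.7 = 0.7872.
Additional gain needed = 0.7872 − 0.625 = 0.16.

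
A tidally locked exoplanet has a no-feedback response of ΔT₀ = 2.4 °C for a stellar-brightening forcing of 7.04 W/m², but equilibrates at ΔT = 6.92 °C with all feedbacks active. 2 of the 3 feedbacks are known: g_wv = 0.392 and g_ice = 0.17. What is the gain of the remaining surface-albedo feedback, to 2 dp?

0.09

Amplification A = ΔT/ΔT₀ = 6.92/2.4 = 2.883.
Total gain g = 1 − 1/A = 1 − 1/2.883 = 0.6531.
Known gains sum to 0.392 + 0.17 = 0.562.
g_alb = 0.6531 − 0.562 = 0.09.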